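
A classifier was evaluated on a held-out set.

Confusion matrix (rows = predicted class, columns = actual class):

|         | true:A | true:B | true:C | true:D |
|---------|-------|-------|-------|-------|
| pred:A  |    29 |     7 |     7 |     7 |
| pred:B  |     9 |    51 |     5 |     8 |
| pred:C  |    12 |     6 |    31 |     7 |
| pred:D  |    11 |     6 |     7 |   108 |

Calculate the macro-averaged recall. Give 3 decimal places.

Per-class recall (TP/(TP+FN)):
  A: TP=29, FN=9+12+11=32 → 29/61 = 0.4754
  B: TP=51, FN=7+6+6=19 → 51/70 = 0.7286
  C: TP=31, FN=7+5+7=19 → 31/50 = 0.6200
  D: TP=108, FN=7+8+7=22 → 108/130 = 0.8308
Macro-recall = mean = (0.4754 + 0.7286 + 0.6200 + 0.8308) / 4 = 0.664

0.664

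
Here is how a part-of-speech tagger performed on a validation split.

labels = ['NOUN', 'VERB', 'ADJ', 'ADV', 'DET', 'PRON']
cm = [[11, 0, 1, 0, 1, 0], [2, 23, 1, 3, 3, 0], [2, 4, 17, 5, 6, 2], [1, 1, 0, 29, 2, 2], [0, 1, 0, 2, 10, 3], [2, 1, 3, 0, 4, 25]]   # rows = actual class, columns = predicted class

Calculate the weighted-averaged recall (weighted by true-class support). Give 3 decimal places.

Per-class recall (TP/(TP+FN)):
  NOUN: TP=11, FN=0+1+0+1+0=2 → 11/13 = 0.8462
  VERB: TP=23, FN=2+1+3+3+0=9 → 23/32 = 0.7188
  ADJ: TP=17, FN=2+4+5+6+2=19 → 17/36 = 0.4722
  ADV: TP=29, FN=1+1+0+2+2=6 → 29/35 = 0.8286
  DET: TP=10, FN=0+1+0+2+3=6 → 10/16 = 0.6250
  PRON: TP=25, FN=2+1+3+0+4=10 → 25/35 = 0.7143
Weighted-recall = Σ (supportᵢ/N)·recallᵢ with N=167: (13/167)·0.8462 + (32/167)·0.7188 + (36/167)·0.4722 + (35/167)·0.8286 + (16/167)·0.6250 + (35/167)·0.7143 = 0.689

0.689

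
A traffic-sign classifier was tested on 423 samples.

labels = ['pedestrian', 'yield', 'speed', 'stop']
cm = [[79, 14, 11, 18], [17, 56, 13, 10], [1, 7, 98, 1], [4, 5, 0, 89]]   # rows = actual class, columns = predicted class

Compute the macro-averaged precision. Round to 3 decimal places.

0.756

Per-class precision (TP/(TP+FP)):
  pedestrian: TP=79, FP=17+1+4=22 → 79/101 = 0.7822
  yield: TP=56, FP=14+7+5=26 → 56/82 = 0.6829
  speed: TP=98, FP=11+13+0=24 → 98/122 = 0.8033
  stop: TP=89, FP=18+10+1=29 → 89/118 = 0.7542
Macro-precision = mean = (0.7822 + 0.6829 + 0.8033 + 0.7542) / 4 = 0.756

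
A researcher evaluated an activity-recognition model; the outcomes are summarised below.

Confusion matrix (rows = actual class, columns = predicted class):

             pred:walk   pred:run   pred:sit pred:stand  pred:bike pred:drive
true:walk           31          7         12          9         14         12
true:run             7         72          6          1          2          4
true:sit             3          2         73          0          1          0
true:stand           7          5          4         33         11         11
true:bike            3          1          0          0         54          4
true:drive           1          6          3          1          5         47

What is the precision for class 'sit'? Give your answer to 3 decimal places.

0.745

precision = TP/(TP+FP).
sit: TP=73, FP=12+6+4+0+3=25 → 73/98 = 0.7449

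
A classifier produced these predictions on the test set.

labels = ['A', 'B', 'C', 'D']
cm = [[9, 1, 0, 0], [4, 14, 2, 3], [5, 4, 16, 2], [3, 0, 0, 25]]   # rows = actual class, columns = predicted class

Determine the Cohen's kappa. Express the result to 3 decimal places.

Observed agreement pₒ = trace/N = 64/88 = 0.7273
Expected agreement pₑ = Σ (rowᵢ·colᵢ)/N² = (10·21 + 23·19 + 27·18 + 28·30)/88² = 0.2548
κ = (pₒ − pₑ)/(1 − pₑ) = (0.7273 − 0.2548)/(1 − 0.2548) = 0.634

0.634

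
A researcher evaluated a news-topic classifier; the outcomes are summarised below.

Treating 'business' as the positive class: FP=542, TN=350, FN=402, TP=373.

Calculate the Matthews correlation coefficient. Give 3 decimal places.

-0.127

MCC = (TP·TN − FP·FN) / √((TP+FP)(TP+FN)(TN+FP)(TN+FN))
Numerator = 373·350 − 542·402 = -87334
Denominator = √(915·775·892·752) = √475669704000 = 689688.1208
MCC = -87334 / 689688.1208 = -0.127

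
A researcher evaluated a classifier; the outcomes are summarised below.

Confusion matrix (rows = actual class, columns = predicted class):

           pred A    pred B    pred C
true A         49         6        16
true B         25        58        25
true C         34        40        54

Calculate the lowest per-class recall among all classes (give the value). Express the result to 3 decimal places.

Per-class recall (TP/(TP+FN)):
  A: TP=49, FN=6+16=22 → 49/71 = 0.6901
  B: TP=58, FN=25+25=50 → 58/108 = 0.5370
  C: TP=54, FN=34+40=74 → 54/128 = 0.4219
Lowest is class 'C' with recall = 0.422.

0.422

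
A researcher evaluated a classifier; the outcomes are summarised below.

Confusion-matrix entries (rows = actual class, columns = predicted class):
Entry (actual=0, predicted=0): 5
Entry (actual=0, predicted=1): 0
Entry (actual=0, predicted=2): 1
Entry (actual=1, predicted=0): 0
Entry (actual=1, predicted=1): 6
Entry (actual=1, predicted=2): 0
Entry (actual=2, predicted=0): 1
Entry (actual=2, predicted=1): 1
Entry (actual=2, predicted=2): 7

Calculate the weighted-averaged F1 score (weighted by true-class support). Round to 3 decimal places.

0.855

Per-class F1 score (2·TP/(2·TP+FP+FN)):
  0: TP=5, FP=0+1=1, FN=0+1=1 → 10/12 = 0.8333
  1: TP=6, FP=0+1=1, FN=0+0=0 → 12/13 = 0.9231
  2: TP=7, FP=1+0=1, FN=1+1=2 → 14/17 = 0.8235
Weighted-F1 score = Σ (supportᵢ/N)·F1 scoreᵢ with N=21: (6/21)·0.8333 + (6/21)·0.9231 + (9/21)·0.8235 = 0.855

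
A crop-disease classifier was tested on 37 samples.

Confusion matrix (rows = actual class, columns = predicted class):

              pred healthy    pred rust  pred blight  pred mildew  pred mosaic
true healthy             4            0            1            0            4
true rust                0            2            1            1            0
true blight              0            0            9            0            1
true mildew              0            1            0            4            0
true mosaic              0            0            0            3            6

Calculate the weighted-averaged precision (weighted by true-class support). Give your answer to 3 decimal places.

0.737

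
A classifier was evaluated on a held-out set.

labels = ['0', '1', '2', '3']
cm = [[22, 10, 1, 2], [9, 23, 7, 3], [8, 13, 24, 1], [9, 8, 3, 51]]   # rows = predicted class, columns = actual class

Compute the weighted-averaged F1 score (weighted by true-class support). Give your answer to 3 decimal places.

Per-class F1 score (2·TP/(2·TP+FP+FN)):
  0: TP=22, FP=10+1+2=13, FN=9+8+9=26 → 44/83 = 0.5301
  1: TP=23, FP=9+7+3=19, FN=10+13+8=31 → 46/96 = 0.4792
  2: TP=24, FP=8+13+1=22, FN=1+7+3=11 → 48/81 = 0.5926
  3: TP=51, FP=9+8+3=20, FN=2+3+1=6 → 102/128 = 0.7969
Weighted-F1 score = Σ (supportᵢ/N)·F1 scoreᵢ with N=194: (48/194)·0.5301 + (54/194)·0.4792 + (35/194)·0.5926 + (57/194)·0.7969 = 0.606

0.606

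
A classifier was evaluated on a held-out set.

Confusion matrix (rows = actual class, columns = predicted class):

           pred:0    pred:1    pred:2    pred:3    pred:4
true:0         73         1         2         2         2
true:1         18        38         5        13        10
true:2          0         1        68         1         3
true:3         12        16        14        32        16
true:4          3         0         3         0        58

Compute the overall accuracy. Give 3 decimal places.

0.688

Accuracy = trace / total = (73+38+68+32+58=269) / 391 = 269/391 = 0.688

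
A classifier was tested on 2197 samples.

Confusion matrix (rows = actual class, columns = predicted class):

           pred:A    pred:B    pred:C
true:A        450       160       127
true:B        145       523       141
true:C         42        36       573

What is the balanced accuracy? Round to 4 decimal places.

0.7124

Balanced accuracy = mean of per-class recall.
  A: recall = 450/737 = 0.61058
  B: recall = 523/809 = 0.64648
  C: recall = 573/651 = 0.88018
Mean = (0.61058 + 0.64648 + 0.88018) / 3 = 0.7124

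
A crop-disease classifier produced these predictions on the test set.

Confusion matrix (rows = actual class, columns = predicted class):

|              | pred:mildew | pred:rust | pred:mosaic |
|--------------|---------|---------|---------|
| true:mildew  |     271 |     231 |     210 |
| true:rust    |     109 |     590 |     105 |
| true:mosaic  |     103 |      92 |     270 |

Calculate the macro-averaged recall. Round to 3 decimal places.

0.565

Per-class recall (TP/(TP+FN)):
  mildew: TP=271, FN=231+210=441 → 271/712 = 0.3806
  rust: TP=590, FN=109+105=214 → 590/804 = 0.7338
  mosaic: TP=270, FN=103+92=195 → 270/465 = 0.5806
Macro-recall = mean = (0.3806 + 0.7338 + 0.5806) / 3 = 0.565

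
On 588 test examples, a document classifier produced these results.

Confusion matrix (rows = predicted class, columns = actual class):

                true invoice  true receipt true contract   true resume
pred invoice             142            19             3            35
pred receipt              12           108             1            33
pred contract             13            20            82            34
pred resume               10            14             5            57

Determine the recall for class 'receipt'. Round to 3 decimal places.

One-vs-rest for 'receipt': TP = diagonal; FP = other classes predicted 'receipt'; FN = 'receipt' predicted as other.
recall = TP/(TP+FN).
receipt: TP=108, FN=19+20+14=53 → 108/161 = 0.6708

0.671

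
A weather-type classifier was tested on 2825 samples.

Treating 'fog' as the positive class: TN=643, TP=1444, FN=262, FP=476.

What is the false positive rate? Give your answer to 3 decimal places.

0.425

FPR = FP/(FP+TN) = 476/(476+643) = 0.425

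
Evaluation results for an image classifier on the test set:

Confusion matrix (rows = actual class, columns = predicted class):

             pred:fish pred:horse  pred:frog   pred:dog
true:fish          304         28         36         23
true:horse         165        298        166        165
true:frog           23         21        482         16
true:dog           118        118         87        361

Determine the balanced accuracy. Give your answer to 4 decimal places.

Balanced accuracy = mean of per-class recall.
  fish: recall = 304/391 = 0.77749
  horse: recall = 298/794 = 0.37531
  frog: recall = 482/542 = 0.88930
  dog: recall = 361/684 = 0.52778
Mean = (0.77749 + 0.37531 + 0.88930 + 0.52778) / 4 = 0.6425

0.6425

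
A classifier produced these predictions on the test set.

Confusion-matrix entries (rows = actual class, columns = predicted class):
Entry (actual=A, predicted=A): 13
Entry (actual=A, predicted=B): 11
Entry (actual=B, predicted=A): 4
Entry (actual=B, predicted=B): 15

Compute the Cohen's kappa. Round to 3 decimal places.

0.319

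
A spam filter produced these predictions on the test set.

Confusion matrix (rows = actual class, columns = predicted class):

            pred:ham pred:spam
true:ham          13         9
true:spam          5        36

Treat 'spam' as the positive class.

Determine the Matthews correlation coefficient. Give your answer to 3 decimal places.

MCC = (TP·TN − FP·FN) / √((TP+FP)(TP+FN)(TN+FP)(TN+FN))
Numerator = 36·13 − 9·5 = 423
Denominator = √(45·41·22·18) = √730620 = 854.7631
MCC = 423 / 854.7631 = 0.495

0.495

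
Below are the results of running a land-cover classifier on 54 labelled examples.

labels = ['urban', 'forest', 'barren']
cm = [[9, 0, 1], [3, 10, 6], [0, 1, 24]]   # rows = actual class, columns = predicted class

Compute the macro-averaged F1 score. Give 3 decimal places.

Per-class F1 score (2·TP/(2·TP+FP+FN)):
  urban: TP=9, FP=3+0=3, FN=0+1=1 → 18/22 = 0.8182
  forest: TP=10, FP=0+1=1, FN=3+6=9 → 20/30 = 0.6667
  barren: TP=24, FP=1+6=7, FN=0+1=1 → 48/56 = 0.8571
Macro-F1 score = mean = (0.8182 + 0.6667 + 0.8571) / 3 = 0.781

0.781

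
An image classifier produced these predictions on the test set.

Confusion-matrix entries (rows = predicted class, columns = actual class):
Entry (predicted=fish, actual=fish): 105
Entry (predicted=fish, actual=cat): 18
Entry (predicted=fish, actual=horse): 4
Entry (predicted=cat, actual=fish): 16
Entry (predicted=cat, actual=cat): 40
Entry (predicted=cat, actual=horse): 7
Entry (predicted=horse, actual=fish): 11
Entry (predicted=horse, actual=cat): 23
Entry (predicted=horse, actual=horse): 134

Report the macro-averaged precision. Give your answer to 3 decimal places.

0.753

Per-class precision (TP/(TP+FP)):
  fish: TP=105, FP=18+4=22 → 105/127 = 0.8268
  cat: TP=40, FP=16+7=23 → 40/63 = 0.6349
  horse: TP=134, FP=11+23=34 → 134/168 = 0.7976
Macro-precision = mean = (0.8268 + 0.6349 + 0.7976) / 3 = 0.753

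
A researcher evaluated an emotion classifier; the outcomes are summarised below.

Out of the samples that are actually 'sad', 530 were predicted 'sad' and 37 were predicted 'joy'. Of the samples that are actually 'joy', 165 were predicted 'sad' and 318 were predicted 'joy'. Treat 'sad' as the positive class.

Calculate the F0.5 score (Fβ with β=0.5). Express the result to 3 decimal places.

0.792

Fβ = (1+β²)·TP / ((1+β²)·TP + β²·FN + FP), with β²=1/4
= 1.25·530 / (1.25·530 + 0.25·37 + 165) = 0.792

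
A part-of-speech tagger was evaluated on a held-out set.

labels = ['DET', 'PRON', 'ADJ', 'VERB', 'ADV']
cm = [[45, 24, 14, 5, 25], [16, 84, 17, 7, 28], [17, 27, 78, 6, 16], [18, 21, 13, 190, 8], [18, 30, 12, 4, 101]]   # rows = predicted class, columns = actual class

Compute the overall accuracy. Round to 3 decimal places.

0.604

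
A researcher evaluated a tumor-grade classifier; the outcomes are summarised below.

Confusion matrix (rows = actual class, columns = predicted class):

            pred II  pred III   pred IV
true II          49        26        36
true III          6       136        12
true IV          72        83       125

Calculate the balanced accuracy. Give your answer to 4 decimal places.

0.5903

Balanced accuracy = mean of per-class recall.
  II: recall = 49/111 = 0.44144
  III: recall = 136/154 = 0.88312
  IV: recall = 125/280 = 0.44643
Mean = (0.44144 + 0.88312 + 0.44643) / 3 = 0.5903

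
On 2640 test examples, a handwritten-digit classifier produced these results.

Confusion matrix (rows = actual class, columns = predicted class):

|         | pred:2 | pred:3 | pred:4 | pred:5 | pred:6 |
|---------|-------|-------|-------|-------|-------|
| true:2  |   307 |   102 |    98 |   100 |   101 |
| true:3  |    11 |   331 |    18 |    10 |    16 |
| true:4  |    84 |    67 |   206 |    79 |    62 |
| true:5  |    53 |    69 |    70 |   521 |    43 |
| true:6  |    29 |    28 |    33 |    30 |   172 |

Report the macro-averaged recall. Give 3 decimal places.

0.597

Per-class recall (TP/(TP+FN)):
  2: TP=307, FN=102+98+100+101=401 → 307/708 = 0.4336
  3: TP=331, FN=11+18+10+16=55 → 331/386 = 0.8575
  4: TP=206, FN=84+67+79+62=292 → 206/498 = 0.4137
  5: TP=521, FN=53+69+70+43=235 → 521/756 = 0.6892
  6: TP=172, FN=29+28+33+30=120 → 172/292 = 0.5890
Macro-recall = mean = (0.4336 + 0.8575 + 0.4137 + 0.6892 + 0.5890) / 5 = 0.597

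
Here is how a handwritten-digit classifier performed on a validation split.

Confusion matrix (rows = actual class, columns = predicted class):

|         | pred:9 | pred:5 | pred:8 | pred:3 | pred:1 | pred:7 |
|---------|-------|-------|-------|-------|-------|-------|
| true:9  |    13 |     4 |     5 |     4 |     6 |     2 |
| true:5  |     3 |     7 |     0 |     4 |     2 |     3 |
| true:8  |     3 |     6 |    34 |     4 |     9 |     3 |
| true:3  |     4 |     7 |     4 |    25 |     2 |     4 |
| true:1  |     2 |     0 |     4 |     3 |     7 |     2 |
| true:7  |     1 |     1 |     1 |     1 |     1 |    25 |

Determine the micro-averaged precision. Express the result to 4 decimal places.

Micro-averaging pools counts across classes: ΣTP=111, ΣFP=95, ΣFN=95.
Micro-precision = TP/(TP+FP) on pooled counts = 0.5388 (equals overall accuracy in single-label multiclass).

0.5388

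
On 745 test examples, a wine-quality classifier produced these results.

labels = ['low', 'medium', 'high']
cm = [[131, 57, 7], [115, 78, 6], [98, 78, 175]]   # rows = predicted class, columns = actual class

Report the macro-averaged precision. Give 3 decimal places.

0.521

Per-class precision (TP/(TP+FP)):
  low: TP=131, FP=57+7=64 → 131/195 = 0.6718
  medium: TP=78, FP=115+6=121 → 78/199 = 0.3920
  high: TP=175, FP=98+78=176 → 175/351 = 0.4986
Macro-precision = mean = (0.6718 + 0.3920 + 0.4986) / 3 = 0.521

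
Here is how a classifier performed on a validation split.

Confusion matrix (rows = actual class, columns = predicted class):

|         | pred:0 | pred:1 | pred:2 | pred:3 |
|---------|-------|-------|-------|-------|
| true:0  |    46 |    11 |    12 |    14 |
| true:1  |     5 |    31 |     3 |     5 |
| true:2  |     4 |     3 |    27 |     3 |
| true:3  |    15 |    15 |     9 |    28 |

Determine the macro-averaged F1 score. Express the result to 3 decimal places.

Per-class F1 score (2·TP/(2·TP+FP+FN)):
  0: TP=46, FP=5+4+15=24, FN=11+12+14=37 → 92/153 = 0.6013
  1: TP=31, FP=11+3+15=29, FN=5+3+5=13 → 62/104 = 0.5962
  2: TP=27, FP=12+3+9=24, FN=4+3+3=10 → 54/88 = 0.6136
  3: TP=28, FP=14+5+3=22, FN=15+15+9=39 → 56/117 = 0.4786
Macro-F1 score = mean = (0.6013 + 0.5962 + 0.6136 + 0.4786) / 4 = 0.572

0.572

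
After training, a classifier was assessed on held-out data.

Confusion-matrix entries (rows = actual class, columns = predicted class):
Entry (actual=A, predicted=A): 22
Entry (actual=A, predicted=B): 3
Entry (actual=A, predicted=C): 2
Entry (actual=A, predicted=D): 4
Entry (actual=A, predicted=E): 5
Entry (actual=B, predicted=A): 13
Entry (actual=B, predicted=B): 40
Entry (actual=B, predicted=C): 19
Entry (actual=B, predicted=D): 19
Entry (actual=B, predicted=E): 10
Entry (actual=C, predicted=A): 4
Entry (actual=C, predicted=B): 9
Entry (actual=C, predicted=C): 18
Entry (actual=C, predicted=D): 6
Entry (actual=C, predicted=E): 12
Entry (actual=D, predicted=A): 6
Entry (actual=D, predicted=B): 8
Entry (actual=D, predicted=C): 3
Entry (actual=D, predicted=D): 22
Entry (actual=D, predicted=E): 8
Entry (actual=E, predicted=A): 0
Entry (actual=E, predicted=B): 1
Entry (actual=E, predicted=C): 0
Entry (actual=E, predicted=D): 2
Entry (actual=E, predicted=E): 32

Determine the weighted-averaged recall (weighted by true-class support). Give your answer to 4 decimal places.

Per-class recall (TP/(TP+FN)):
  A: TP=22, FN=3+2+4+5=14 → 22/36 = 0.61111
  B: TP=40, FN=13+19+19+10=61 → 40/101 = 0.39604
  C: TP=18, FN=4+9+6+12=31 → 18/49 = 0.36735
  D: TP=22, FN=6+8+3+8=25 → 22/47 = 0.46809
  E: TP=32, FN=0+1+0+2=3 → 32/35 = 0.91429
Weighted-recall = Σ (supportᵢ/N)·recallᵢ with N=268: (36/268)·0.61111 + (101/268)·0.39604 + (49/268)·0.36735 + (47/268)·0.46809 + (35/268)·0.91429 = 0.5000

0.5000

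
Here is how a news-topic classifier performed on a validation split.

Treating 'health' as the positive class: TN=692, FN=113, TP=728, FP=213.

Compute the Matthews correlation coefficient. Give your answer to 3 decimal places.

MCC = (TP·TN − FP·FN) / √((TP+FP)(TP+FN)(TN+FP)(TN+FN))
Numerator = 728·692 − 213·113 = 479707
Denominator = √(941·841·905·805) = √576540843025 = 759302.8665
MCC = 479707 / 759302.8665 = 0.632

0.632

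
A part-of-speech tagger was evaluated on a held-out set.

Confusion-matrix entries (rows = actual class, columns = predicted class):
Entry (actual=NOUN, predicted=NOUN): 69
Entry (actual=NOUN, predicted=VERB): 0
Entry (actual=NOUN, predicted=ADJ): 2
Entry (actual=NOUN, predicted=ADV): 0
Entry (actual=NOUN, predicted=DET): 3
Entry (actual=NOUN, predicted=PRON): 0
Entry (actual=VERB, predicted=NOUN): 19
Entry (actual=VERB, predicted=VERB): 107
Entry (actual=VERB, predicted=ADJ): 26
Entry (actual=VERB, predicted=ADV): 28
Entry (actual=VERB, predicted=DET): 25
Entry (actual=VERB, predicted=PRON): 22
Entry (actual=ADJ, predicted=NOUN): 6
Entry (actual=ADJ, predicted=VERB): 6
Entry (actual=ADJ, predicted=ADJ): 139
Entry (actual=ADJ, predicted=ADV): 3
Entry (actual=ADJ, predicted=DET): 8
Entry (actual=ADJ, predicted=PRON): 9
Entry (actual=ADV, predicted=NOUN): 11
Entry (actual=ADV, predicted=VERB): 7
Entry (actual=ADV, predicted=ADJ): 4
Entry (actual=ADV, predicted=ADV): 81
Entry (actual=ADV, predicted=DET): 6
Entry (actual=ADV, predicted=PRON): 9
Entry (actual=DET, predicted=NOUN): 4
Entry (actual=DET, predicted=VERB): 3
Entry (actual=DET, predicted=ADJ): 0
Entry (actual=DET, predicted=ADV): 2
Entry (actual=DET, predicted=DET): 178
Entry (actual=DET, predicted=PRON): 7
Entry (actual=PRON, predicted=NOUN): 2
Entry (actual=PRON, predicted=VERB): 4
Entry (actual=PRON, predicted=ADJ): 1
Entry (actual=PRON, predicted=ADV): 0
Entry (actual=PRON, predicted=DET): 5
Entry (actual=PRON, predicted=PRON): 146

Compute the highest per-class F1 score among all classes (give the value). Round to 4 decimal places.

0.8496

Per-class F1 score (2·TP/(2·TP+FP+FN)):
  NOUN: TP=69, FP=19+6+11+4+2=42, FN=0+2+0+3+0=5 → 138/185 = 0.74595
  VERB: TP=107, FP=0+6+7+3+4=20, FN=19+26+28+25+22=120 → 214/354 = 0.60452
  ADJ: TP=139, FP=2+26+4+0+1=33, FN=6+6+3+8+9=32 → 278/343 = 0.81050
  ADV: TP=81, FP=0+28+3+2+0=33, FN=11+7+4+6+9=37 → 162/232 = 0.69828
  DET: TP=178, FP=3+25+8+6+5=47, FN=4+3+0+2+7=16 → 356/419 = 0.84964
  PRON: TP=146, FP=0+22+9+9+7=47, FN=2+4+1+0+5=12 → 292/351 = 0.83191
Highest is class 'DET' with F1 score = 0.8496.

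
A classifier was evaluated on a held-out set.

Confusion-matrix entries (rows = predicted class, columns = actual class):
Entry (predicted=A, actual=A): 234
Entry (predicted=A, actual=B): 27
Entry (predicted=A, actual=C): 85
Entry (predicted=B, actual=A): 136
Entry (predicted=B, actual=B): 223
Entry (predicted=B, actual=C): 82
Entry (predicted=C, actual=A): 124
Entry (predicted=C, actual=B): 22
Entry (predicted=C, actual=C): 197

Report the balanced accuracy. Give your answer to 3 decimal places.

0.612

Balanced accuracy = mean of per-class recall.
  A: recall = 234/494 = 0.4737
  B: recall = 223/272 = 0.8199
  C: recall = 197/364 = 0.5412
Mean = (0.4737 + 0.8199 + 0.5412) / 3 = 0.612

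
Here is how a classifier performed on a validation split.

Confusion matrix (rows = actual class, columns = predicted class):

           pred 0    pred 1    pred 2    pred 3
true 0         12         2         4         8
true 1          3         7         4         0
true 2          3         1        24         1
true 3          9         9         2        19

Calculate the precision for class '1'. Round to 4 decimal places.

Treat '1' as positive and all other classes as negative.
precision = TP/(TP+FP).
1: TP=7, FP=2+1+9=12 → 7/19 = 0.36842

0.3684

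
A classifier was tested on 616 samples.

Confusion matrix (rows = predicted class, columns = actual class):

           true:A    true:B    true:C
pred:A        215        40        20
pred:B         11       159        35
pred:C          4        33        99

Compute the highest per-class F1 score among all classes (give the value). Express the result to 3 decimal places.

Per-class F1 score (2·TP/(2·TP+FP+FN)):
  A: TP=215, FP=40+20=60, FN=11+4=15 → 430/505 = 0.8515
  B: TP=159, FP=11+35=46, FN=40+33=73 → 318/437 = 0.7277
  C: TP=99, FP=4+33=37, FN=20+35=55 → 198/290 = 0.6828
Highest is class 'A' with F1 score = 0.851.

0.851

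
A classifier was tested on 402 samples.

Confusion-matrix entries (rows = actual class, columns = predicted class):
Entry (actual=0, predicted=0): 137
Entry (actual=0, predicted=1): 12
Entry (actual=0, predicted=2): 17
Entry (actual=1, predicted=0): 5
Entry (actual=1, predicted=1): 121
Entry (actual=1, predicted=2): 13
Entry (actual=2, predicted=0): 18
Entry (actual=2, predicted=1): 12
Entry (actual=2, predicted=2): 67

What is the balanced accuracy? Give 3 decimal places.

Balanced accuracy = mean of per-class recall.
  0: recall = 137/166 = 0.8253
  1: recall = 121/139 = 0.8705
  2: recall = 67/97 = 0.6907
Mean = (0.8253 + 0.8705 + 0.6907) / 3 = 0.796

0.796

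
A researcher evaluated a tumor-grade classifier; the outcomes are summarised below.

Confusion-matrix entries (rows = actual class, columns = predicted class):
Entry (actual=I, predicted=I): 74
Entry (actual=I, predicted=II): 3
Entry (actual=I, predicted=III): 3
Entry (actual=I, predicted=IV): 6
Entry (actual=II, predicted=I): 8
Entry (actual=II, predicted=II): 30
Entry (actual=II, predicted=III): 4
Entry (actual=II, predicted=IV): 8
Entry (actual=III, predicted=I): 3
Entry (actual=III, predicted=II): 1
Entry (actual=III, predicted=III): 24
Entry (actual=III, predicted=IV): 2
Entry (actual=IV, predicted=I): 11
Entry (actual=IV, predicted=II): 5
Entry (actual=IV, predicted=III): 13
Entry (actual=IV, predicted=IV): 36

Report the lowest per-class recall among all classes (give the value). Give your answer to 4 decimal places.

0.5538

Per-class recall (TP/(TP+FN)):
  I: TP=74, FN=3+3+6=12 → 74/86 = 0.86047
  II: TP=30, FN=8+4+8=20 → 30/50 = 0.60000
  III: TP=24, FN=3+1+2=6 → 24/30 = 0.80000
  IV: TP=36, FN=11+5+13=29 → 36/65 = 0.55385
Lowest is class 'IV' with recall = 0.5538.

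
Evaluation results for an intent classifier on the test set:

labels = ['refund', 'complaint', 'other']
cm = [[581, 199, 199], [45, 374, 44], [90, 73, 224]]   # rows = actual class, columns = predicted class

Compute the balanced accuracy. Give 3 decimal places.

Balanced accuracy = mean of per-class recall.
  refund: recall = 581/979 = 0.5935
  complaint: recall = 374/463 = 0.8078
  other: recall = 224/387 = 0.5788
Mean = (0.5935 + 0.8078 + 0.5788) / 3 = 0.660

0.660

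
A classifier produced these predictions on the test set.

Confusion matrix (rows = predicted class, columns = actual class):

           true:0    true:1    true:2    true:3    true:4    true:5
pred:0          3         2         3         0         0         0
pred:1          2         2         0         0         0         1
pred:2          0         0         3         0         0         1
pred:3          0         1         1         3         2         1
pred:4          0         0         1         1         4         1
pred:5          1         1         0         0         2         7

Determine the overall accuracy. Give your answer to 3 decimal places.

Accuracy = trace / total = (3+2+3+3+4+7=22) / 43 = 22/43 = 0.512

0.512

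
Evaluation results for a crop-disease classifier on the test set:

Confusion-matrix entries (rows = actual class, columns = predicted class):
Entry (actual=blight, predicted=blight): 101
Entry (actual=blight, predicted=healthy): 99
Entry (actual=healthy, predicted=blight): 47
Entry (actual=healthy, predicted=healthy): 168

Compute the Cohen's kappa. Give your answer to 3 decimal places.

0.289

Observed agreement pₒ = trace/N = 269/415 = 0.6482
Expected agreement pₑ = Σ (rowᵢ·colᵢ)/N² = (200·148 + 215·267)/415² = 0.5052
κ = (pₒ − pₑ)/(1 − pₑ) = (0.6482 − 0.5052)/(1 − 0.5052) = 0.289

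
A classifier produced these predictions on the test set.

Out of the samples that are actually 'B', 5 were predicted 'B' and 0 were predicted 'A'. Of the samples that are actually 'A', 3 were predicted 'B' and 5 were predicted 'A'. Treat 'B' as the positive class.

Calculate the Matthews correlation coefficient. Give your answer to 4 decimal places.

MCC = (TP·TN − FP·FN) / √((TP+FP)(TP+FN)(TN+FP)(TN+FN))
Numerator = 5·5 − 3·0 = 25
Denominator = √(8·5·8·5) = √1600 = 40.0000
MCC = 25 / 40.0000 = 0.6250

0.6250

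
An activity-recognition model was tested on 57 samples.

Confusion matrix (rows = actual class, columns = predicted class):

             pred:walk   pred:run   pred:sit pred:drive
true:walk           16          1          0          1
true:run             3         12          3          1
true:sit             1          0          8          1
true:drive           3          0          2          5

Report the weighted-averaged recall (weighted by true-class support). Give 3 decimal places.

Per-class recall (TP/(TP+FN)):
  walk: TP=16, FN=1+0+1=2 → 16/18 = 0.8889
  run: TP=12, FN=3+3+1=7 → 12/19 = 0.6316
  sit: TP=8, FN=1+0+1=2 → 8/10 = 0.8000
  drive: TP=5, FN=3+0+2=5 → 5/10 = 0.5000
Weighted-recall = Σ (supportᵢ/N)·recallᵢ with N=57: (18/57)·0.8889 + (19/57)·0.6316 + (10/57)·0.8000 + (10/57)·0.5000 = 0.719

0.719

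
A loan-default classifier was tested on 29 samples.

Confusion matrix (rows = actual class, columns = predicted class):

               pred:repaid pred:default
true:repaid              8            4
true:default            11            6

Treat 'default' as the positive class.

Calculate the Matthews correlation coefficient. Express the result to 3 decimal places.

0.020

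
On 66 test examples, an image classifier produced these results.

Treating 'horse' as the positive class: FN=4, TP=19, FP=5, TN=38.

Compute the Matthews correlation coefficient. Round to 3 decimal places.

0.703

MCC = (TP·TN − FP·FN) / √((TP+FP)(TP+FN)(TN+FP)(TN+FN))
Numerator = 19·38 − 5·4 = 702
Denominator = √(24·23·43·42) = √996912 = 998.4548
MCC = 702 / 998.4548 = 0.703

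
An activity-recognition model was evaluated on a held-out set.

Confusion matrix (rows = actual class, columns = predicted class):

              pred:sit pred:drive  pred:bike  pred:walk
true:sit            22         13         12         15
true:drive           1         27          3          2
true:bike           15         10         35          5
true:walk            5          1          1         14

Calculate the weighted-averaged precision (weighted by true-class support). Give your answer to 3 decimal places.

0.563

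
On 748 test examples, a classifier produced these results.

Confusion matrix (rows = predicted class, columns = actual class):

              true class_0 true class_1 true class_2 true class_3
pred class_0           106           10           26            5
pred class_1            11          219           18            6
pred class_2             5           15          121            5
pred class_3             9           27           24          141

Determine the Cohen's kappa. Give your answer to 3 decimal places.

0.708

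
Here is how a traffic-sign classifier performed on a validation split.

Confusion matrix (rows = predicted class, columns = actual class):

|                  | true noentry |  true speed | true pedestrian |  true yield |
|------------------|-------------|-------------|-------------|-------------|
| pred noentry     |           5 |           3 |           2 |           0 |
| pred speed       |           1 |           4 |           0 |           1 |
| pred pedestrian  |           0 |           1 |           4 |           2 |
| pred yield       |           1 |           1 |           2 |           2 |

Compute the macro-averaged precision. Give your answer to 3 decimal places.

0.518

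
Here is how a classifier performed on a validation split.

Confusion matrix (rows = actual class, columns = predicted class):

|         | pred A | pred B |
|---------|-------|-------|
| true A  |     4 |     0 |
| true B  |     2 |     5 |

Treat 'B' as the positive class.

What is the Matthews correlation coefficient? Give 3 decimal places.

0.690

MCC = (TP·TN − FP·FN) / √((TP+FP)(TP+FN)(TN+FP)(TN+FN))
Numerator = 5·4 − 0·2 = 20
Denominator = √(5·7·4·6) = √840 = 28.9828
MCC = 20 / 28.9828 = 0.690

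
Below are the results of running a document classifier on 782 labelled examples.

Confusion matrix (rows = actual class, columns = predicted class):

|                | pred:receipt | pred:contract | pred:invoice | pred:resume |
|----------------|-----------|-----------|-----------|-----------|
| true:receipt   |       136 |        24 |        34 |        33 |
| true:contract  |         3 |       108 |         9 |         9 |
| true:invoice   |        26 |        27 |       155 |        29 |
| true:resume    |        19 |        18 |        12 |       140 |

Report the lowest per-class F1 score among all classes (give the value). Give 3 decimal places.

0.662

Per-class F1 score (2·TP/(2·TP+FP+FN)):
  receipt: TP=136, FP=3+26+19=48, FN=24+34+33=91 → 272/411 = 0.6618
  contract: TP=108, FP=24+27+18=69, FN=3+9+9=21 → 216/306 = 0.7059
  invoice: TP=155, FP=34+9+12=55, FN=26+27+29=82 → 310/447 = 0.6935
  resume: TP=140, FP=33+9+29=71, FN=19+18+12=49 → 280/400 = 0.7000
Lowest is class 'receipt' with F1 score = 0.662.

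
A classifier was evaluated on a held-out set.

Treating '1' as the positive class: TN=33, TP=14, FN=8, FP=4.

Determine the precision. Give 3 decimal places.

Precision = TP/(TP+FP) = 14/(14+4) = 14/18 = 0.778

0.778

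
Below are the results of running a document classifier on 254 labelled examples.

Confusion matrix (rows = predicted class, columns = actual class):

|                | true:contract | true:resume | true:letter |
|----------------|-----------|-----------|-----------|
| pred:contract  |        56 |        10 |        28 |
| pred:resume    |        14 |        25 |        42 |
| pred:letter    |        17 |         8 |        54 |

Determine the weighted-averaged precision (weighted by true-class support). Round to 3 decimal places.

Per-class precision (TP/(TP+FP)):
  contract: TP=56, FP=10+28=38 → 56/94 = 0.5957
  resume: TP=25, FP=14+42=56 → 25/81 = 0.3086
  letter: TP=54, FP=17+8=25 → 54/79 = 0.6835
Weighted-precision = Σ (supportᵢ/N)·precisionᵢ with N=254: (87/254)·0.5957 + (43/254)·0.3086 + (124/254)·0.6835 = 0.590

0.590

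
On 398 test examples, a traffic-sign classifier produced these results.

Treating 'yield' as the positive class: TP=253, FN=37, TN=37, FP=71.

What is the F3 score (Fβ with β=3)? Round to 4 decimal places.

0.8623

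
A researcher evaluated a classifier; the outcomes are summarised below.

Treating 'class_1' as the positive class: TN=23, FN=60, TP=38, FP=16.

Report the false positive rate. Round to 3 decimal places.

0.410

FPR = FP/(FP+TN) = 16/(16+23) = 0.410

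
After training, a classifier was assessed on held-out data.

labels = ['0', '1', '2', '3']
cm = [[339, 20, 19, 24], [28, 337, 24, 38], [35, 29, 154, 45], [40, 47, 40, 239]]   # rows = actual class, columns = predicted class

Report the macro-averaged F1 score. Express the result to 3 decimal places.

Per-class F1 score (2·TP/(2·TP+FP+FN)):
  0: TP=339, FP=28+35+40=103, FN=20+19+24=63 → 678/844 = 0.8033
  1: TP=337, FP=20+29+47=96, FN=28+24+38=90 → 674/860 = 0.7837
  2: TP=154, FP=19+24+40=83, FN=35+29+45=109 → 308/500 = 0.6160
  3: TP=239, FP=24+38+45=107, FN=40+47+40=127 → 478/712 = 0.6713
Macro-F1 score = mean = (0.8033 + 0.7837 + 0.6160 + 0.6713) / 4 = 0.719

0.719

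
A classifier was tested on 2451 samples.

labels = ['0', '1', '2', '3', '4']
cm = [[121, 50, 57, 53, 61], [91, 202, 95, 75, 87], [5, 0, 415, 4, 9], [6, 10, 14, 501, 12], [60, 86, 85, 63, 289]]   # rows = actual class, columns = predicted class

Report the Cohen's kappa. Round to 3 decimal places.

0.527

Observed agreement pₒ = trace/N = 1528/2451 = 0.6234
Expected agreement pₑ = Σ (rowᵢ·colᵢ)/N² = (342·283 + 550·348 + 433·666 + 543·696 + 583·458)/2451² = 0.2033
κ = (pₒ − pₑ)/(1 − pₑ) = (0.6234 − 0.2033)/(1 − 0.2033) = 0.527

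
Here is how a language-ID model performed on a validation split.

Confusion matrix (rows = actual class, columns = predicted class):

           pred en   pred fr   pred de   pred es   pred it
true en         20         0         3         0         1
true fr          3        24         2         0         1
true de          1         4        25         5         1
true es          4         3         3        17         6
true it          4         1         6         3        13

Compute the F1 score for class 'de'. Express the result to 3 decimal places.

One-vs-rest for 'de': TP = diagonal; FP = other classes predicted 'de'; FN = 'de' predicted as other.
F1 score = 2·TP/(2·TP+FP+FN).
de: TP=25, FP=3+2+3+6=14, FN=1+4+5+1=11 → 50/75 = 0.6667

0.667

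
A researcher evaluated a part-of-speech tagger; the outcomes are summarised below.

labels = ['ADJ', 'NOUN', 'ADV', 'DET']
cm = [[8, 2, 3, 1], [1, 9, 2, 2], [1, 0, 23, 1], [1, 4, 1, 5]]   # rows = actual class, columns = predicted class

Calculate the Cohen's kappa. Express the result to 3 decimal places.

0.582

Observed agreement pₒ = trace/N = 45/64 = 0.7031
Expected agreement pₑ = Σ (rowᵢ·colᵢ)/N² = (14·11 + 14·15 + 25·29 + 11·9)/64² = 0.2900
κ = (pₒ − pₑ)/(1 − pₑ) = (0.7031 − 0.2900)/(1 − 0.2900) = 0.582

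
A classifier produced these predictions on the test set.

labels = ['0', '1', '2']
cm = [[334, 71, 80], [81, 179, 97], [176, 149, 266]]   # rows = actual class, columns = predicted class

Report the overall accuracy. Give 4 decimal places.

Accuracy = trace / total = (334+179+266=779) / 1433 = 779/1433 = 0.5436

0.5436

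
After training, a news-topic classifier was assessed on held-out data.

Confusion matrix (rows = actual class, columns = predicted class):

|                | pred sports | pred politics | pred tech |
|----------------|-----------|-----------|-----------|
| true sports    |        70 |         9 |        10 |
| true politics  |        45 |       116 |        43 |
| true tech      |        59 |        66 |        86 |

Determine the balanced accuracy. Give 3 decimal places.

Balanced accuracy = mean of per-class recall.
  sports: recall = 70/89 = 0.7865
  politics: recall = 116/204 = 0.5686
  tech: recall = 86/211 = 0.4076
Mean = (0.7865 + 0.5686 + 0.4076) / 3 = 0.588

0.588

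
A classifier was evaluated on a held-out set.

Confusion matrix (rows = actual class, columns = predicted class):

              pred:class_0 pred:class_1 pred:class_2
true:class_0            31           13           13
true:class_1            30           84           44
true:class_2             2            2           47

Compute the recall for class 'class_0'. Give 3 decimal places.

Take TP from the diagonal, FP from the rest of the 'class_0' prediction marginal, FN from the rest of the 'class_0' actual marginal.
recall = TP/(TP+FN).
class_0: TP=31, FN=13+13=26 → 31/57 = 0.5439

0.544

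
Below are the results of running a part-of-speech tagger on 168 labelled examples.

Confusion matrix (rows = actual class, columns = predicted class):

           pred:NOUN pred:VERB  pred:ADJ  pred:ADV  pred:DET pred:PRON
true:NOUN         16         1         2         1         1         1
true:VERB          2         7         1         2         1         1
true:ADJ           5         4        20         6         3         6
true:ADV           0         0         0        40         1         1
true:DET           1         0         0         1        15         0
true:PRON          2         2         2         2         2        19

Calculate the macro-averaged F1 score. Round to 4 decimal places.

Per-class F1 score (2·TP/(2·TP+FP+FN)):
  NOUN: TP=16, FP=2+5+0+1+2=10, FN=1+2+1+1+1=6 → 32/48 = 0.66667
  VERB: TP=7, FP=1+4+0+0+2=7, FN=2+1+2+1+1=7 → 14/28 = 0.50000
  ADJ: TP=20, FP=2+1+0+0+2=5, FN=5+4+6+3+6=24 → 40/69 = 0.57971
  ADV: TP=40, FP=1+2+6+1+2=12, FN=0+0+0+1+1=2 → 80/94 = 0.85106
  DET: TP=15, FP=1+1+3+1+2=8, FN=1+0+0+1+0=2 → 30/40 = 0.75000
  PRON: TP=19, FP=1+1+6+1+0=9, FN=2+2+2+2+2=10 → 38/57 = 0.66667
Macro-F1 score = mean = (0.66667 + 0.50000 + 0.57971 + 0.85106 + 0.75000 + 0.66667) / 6 = 0.6690

0.6690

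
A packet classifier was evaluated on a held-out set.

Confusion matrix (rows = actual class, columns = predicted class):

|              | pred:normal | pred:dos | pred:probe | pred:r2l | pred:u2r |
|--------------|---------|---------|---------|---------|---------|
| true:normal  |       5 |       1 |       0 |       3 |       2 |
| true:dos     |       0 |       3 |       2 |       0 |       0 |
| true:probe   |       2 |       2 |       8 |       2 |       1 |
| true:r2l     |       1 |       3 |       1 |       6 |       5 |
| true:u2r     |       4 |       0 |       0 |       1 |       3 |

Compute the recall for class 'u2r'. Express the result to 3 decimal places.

One-vs-rest for 'u2r': TP = diagonal; FP = other classes predicted 'u2r'; FN = 'u2r' predicted as other.
recall = TP/(TP+FN).
u2r: TP=3, FN=4+0+0+1=5 → 3/8 = 0.3750

0.375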